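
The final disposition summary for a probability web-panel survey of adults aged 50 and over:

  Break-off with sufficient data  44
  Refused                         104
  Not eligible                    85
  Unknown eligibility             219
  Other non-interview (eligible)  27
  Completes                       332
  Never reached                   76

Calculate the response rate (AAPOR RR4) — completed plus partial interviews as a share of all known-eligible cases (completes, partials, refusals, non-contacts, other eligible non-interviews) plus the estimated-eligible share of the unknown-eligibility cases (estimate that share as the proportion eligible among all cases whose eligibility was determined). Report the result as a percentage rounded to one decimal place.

Top = 332 + 44 = 376
Eligible (known) = 332 + 44 + 104 + 76 + 27 = 583
e = 583 / (583 + 85) = 583 / 668 = 0.8728
Eligible share of unknowns = 0.8728 × 219 = 191.14
Denom = 583 + 191.14 = 774.14
RR4 = 376 / 774.14 = 0.4857

48.6%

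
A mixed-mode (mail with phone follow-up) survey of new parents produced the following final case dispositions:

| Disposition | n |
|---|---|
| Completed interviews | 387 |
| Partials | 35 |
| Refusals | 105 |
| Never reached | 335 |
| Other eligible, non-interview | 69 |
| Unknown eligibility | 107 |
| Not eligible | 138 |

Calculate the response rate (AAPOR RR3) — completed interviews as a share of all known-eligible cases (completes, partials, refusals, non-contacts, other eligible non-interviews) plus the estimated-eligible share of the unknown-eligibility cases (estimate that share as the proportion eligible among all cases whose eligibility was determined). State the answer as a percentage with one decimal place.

Num = 387
Determined eligible = 387 + 35 + 105 + 335 + 69 = 931
e = 931 / (931 + 138) = 931 / 1069 = 0.8709
Eligible share of unknowns = 0.8709 × 107 = 93.19
Base = 931 + 93.19 = 1024.19
RR3 = 387 / 1024.19 = 0.3779

37.8%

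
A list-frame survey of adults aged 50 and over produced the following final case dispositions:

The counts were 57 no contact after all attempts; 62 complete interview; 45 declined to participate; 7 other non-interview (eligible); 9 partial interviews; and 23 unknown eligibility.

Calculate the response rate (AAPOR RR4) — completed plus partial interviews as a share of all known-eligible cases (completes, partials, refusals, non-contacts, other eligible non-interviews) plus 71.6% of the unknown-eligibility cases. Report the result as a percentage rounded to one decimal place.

36.1%

Numerator: 62 + 9 = 71
Determined eligible: 62 + 9 + 45 + 57 + 7 = 180
Estimated eligible among unknowns: 0.7160 × 23 = 16.47
Denominator: 180 + 16.47 = 196.47
RR4 = 71 / 196.47 = 0.3614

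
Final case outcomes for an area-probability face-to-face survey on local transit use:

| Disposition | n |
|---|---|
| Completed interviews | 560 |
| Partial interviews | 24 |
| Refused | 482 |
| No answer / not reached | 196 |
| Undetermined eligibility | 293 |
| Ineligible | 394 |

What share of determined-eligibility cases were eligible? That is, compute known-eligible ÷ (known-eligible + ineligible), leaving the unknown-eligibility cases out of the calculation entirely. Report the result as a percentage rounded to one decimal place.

76.2%

Eligible (known) → 560 + 24 + 482 + 196 = 1262
e = 1262 / (1262 + 394) = 1262 / 1656 = 0.7621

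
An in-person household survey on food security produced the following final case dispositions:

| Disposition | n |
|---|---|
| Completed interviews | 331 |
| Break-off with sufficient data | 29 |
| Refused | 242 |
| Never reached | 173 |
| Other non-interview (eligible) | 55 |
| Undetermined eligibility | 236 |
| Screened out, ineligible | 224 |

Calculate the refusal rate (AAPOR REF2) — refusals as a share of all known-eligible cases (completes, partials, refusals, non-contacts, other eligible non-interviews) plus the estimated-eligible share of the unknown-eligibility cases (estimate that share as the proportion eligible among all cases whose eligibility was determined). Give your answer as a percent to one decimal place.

23.8%

Top = 242
Eligible (known) = 331 + 29 + 242 + 173 + 55 = 830
e = 830 / (830 + 224) = 830 / 1054 = 0.7875
e × U = 0.7875 × 236 = 185.85
Base = 830 + 185.85 = 1015.85
REF2 = 242 / 1015.85 = 0.2382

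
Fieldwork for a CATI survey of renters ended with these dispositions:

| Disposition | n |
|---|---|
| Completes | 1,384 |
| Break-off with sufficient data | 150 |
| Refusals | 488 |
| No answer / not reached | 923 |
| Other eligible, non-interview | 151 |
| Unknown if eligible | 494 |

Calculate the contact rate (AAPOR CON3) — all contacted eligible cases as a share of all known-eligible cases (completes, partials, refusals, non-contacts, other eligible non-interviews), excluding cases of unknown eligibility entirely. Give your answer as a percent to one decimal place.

70.2%

Num → 1384 + 150 + 488 + 151 = 2173
Denom → 1384 + 150 + 488 + 923 + 151 = 3096
CON3 = 2173 / 3096 = 0.7019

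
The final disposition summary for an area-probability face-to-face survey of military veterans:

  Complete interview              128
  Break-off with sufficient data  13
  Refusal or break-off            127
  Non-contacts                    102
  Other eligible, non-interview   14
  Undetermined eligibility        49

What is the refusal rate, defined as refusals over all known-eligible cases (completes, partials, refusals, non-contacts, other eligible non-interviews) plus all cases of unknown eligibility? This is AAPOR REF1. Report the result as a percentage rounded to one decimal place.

Numerator: 127
Base: 128 + 13 + 127 + 102 + 14 + 49 = 433
REF1 = 127 / 433 = 0.2933

29.3%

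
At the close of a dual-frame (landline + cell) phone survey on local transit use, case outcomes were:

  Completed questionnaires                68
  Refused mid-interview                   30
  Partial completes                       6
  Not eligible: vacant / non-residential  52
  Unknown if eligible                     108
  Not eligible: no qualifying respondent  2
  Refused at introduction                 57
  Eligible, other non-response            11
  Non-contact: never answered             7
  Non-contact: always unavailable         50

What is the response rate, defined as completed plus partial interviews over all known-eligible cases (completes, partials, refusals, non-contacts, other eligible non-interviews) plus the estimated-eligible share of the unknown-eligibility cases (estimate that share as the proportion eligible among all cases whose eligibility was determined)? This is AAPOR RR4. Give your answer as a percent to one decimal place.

23.4%

Refusals = 57 + 30 = 87
No answer / not reached = 7 + 50 = 57
Out of scope = 2 + 52 = 54
Top = 68 + 6 = 74
Known eligible = 68 + 6 + 87 + 57 + 11 = 229
e = 229 / (229 + 54) = 229 / 283 = 0.8092
Estimated eligible among unknowns = 0.8092 × 108 = 87.39
Base = 229 + 87.39 = 316.39
RR4 = 74 / 316.39 = 0.2339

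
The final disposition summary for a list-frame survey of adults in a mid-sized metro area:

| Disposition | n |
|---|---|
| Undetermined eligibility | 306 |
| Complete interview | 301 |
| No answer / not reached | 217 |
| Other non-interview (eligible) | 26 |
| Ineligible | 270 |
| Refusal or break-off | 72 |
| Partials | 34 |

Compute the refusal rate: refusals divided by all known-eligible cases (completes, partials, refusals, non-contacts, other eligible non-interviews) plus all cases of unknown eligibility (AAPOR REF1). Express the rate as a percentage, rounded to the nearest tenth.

7.5%

Num: 72
Denom: 301 + 34 + 72 + 217 + 26 + 306 = 956
REF1 = 72 / 956 = 0.0753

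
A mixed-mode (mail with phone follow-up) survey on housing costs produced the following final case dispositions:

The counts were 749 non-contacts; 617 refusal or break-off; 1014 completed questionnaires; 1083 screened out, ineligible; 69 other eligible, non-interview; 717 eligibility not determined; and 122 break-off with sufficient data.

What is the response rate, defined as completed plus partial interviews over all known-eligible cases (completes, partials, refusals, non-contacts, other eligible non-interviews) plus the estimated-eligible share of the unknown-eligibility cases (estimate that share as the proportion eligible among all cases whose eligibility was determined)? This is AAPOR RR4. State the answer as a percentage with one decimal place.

36.9%

Top: 1014 + 122 = 1136
Known eligible: 1014 + 122 + 617 + 749 + 69 = 2571
e = 2571 / (2571 + 1083) = 2571 / 3654 = 0.7036
e × U: 0.7036 × 717 = 504.48
Denominator: 2571 + 504.48 = 3075.48
RR4 = 1136 / 3075.48 = 0.3694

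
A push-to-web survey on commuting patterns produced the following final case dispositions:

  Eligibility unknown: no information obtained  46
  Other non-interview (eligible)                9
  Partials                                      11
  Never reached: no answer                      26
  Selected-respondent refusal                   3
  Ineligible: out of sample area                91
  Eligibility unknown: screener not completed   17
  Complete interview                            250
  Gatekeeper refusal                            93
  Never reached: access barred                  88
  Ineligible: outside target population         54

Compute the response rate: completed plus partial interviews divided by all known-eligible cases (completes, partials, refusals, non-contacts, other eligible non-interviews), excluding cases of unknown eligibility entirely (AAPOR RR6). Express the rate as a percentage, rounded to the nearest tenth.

Declined to participate = 93 + 3 = 96
No answer / not reached = 26 + 88 = 114
Unknown if eligible = 17 + 46 = 63
Ineligible = 54 + 91 = 145
Numerator = 250 + 11 = 261
Denominator = 250 + 11 + 96 + 114 + 9 = 480
RR6 = 261 / 480 = 0.5437

54.4%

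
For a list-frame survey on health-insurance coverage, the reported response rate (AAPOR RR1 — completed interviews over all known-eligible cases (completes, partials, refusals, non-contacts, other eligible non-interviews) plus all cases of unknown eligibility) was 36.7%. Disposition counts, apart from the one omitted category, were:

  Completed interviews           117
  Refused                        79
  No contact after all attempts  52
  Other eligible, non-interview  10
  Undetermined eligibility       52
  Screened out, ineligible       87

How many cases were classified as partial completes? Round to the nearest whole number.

9

RR1 = 117 / D = 0.367
D = 117 / 0.367 = 318.8
Remaining denominator categories sum to 310
partial completes = 318.8 − 310 ≈ 9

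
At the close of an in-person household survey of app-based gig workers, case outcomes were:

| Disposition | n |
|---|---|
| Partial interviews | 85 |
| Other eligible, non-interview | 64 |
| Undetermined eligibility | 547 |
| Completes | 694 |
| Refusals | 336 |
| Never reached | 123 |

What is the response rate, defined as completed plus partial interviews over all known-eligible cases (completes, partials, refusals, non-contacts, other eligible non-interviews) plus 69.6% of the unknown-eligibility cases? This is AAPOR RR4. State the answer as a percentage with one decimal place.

46.3%

Num: 694 + 85 = 779
Known eligible: 694 + 85 + 336 + 123 + 64 = 1302
Estimated eligible among unknowns: 0.6960 × 547 = 380.71
Denominator: 1302 + 380.71 = 1682.71
RR4 = 779 / 1682.71 = 0.4629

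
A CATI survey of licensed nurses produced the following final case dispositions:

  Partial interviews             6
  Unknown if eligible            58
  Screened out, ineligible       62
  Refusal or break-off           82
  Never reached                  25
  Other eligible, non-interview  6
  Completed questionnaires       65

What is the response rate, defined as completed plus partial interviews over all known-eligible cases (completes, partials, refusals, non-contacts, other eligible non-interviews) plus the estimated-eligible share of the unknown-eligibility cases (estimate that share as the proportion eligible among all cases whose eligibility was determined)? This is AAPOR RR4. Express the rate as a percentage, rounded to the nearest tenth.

31.2%

Num: 65 + 6 = 71
Known eligible: 65 + 6 + 82 + 25 + 6 = 184
e = 184 / (184 + 62) = 184 / 246 = 0.7480
e × U: 0.7480 × 58 = 43.38
Denominator: 184 + 43.38 = 227.38
RR4 = 71 / 227.38 = 0.3123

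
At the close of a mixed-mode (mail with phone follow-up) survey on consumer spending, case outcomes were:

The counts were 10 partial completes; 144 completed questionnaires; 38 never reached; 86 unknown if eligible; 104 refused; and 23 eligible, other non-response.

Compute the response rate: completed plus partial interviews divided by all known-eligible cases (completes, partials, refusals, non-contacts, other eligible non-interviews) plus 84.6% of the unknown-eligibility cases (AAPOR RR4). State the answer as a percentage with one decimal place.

Top → 144 + 10 = 154
Determined eligible → 144 + 10 + 104 + 38 + 23 = 319
Eligible share of unknowns → 0.8460 × 86 = 72.76
Base → 319 + 72.76 = 391.76
RR4 = 154 / 391.76 = 0.3931

39.3%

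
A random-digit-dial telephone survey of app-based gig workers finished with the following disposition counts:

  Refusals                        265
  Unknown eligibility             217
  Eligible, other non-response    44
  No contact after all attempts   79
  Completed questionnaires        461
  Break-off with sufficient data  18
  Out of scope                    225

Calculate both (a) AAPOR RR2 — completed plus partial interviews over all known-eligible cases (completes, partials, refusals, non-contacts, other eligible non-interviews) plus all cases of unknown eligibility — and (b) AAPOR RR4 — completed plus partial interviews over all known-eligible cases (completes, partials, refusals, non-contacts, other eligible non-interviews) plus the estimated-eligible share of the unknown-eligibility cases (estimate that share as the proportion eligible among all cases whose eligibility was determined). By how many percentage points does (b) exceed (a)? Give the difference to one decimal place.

1.9

Num → 461 + 18 = 479
Denom → 461 + 18 + 265 + 79 + 44 + 217 = 1084
RR2 = 479 / 1084 = 0.4419
Eligible (known) → 461 + 18 + 265 + 79 + 44 = 867
e = 867 / (867 + 225) = 867 / 1092 = 0.7940
e × U → 0.7940 × 217 = 172.30
Denom → 867 + 172.30 = 1039.30
RR4 = 479 / 1039.30 = 0.4609
Difference = 46.09 − 44.19 = 1.90 percentage points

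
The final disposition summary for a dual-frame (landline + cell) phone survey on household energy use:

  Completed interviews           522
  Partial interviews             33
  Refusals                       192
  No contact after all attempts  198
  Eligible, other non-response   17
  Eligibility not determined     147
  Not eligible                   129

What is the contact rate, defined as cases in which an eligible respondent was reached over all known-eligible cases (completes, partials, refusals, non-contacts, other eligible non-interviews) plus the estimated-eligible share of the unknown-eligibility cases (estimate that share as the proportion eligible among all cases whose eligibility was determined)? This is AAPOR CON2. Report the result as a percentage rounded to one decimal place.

Top: 522 + 33 + 192 + 17 = 764
Determined eligible: 522 + 33 + 192 + 198 + 17 = 962
e = 962 / (962 + 129) = 962 / 1091 = 0.8818
e × U: 0.8818 × 147 = 129.62
Base: 962 + 129.62 = 1091.62
CON2 = 764 / 1091.62 = 0.6999

70.0%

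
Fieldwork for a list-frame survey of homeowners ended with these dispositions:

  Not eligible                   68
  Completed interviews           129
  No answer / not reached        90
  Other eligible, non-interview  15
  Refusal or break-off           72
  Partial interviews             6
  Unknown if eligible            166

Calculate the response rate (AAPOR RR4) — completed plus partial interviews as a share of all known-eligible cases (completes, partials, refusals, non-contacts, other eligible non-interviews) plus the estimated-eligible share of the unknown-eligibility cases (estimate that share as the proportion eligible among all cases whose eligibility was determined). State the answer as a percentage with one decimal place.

30.1%

Numerator: 129 + 6 = 135
Determined eligible: 129 + 6 + 72 + 90 + 15 = 312
e = 312 / (312 + 68) = 312 / 380 = 0.8211
Eligible share of unknowns: 0.8211 × 166 = 136.30
Denom: 312 + 136.30 = 448.30
RR4 = 135 / 448.30 = 0.3011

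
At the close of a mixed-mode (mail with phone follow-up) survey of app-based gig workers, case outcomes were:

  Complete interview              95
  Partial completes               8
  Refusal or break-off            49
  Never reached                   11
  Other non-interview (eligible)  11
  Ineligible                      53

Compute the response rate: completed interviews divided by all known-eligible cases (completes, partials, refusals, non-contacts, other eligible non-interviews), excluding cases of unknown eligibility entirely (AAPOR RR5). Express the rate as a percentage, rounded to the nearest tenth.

Num → 95
Denominator → 95 + 8 + 49 + 11 + 11 = 174
RR5 = 95 / 174 = 0.5460

54.6%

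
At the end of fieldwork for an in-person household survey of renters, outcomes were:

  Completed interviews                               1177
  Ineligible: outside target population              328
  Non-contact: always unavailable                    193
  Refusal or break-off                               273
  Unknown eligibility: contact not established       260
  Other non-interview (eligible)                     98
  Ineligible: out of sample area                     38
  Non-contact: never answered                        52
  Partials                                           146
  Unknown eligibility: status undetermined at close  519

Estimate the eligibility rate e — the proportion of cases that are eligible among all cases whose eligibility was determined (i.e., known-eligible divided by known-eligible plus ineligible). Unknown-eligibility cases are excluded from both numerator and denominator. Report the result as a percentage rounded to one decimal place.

84.1%

No contact after all attempts = 52 + 193 = 245
Unknown if eligible = 260 + 519 = 779
Screened out, ineligible = 328 + 38 = 366
Known eligible: 1177 + 146 + 273 + 245 + 98 = 1939
e = 1939 / (1939 + 366) = 1939 / 2305 = 0.8412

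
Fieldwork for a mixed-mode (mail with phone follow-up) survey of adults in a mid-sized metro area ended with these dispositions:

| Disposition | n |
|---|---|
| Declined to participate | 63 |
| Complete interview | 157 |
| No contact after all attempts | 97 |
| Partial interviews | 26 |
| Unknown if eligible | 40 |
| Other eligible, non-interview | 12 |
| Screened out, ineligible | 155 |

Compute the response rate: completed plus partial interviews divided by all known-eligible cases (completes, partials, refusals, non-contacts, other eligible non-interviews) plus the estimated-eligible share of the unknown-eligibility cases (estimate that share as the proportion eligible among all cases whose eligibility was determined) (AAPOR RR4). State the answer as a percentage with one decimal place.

Num = 157 + 26 = 183
Determined eligible = 157 + 26 + 63 + 97 + 12 = 355
e = 355 / (355 + 155) = 355 / 510 = 0.6961
e × U = 0.6961 × 40 = 27.84
Denom = 355 + 27.84 = 382.84
RR4 = 183 / 382.84 = 0.4780

47.8%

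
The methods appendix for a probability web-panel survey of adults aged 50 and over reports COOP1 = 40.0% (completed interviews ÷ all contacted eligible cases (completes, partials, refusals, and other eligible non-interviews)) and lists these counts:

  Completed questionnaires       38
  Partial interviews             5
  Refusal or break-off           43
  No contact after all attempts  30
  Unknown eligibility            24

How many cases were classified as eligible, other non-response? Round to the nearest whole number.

9

COOP1 = 38 / D = 0.400
D = 38 / 0.400 = 95.0
Other denominator terms total 86
eligible, other non-response = 95.0 − 86 ≈ 9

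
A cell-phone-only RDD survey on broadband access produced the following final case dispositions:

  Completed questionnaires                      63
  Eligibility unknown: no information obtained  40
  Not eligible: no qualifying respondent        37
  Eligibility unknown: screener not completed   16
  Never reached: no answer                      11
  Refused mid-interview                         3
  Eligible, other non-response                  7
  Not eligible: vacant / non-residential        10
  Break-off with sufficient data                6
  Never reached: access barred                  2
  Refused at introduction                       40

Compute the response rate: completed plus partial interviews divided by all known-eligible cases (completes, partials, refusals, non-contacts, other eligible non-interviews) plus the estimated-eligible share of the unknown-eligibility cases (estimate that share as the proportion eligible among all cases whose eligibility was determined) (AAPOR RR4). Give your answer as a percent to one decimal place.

Refused = 40 + 3 = 43
Non-contacts = 11 + 2 = 13
Unknown if eligible = 16 + 40 = 56
Out of scope = 37 + 10 = 47
Num → 63 + 6 = 69
Eligible (known) → 63 + 6 + 43 + 13 + 7 = 132
e = 132 / (132 + 47) = 132 / 179 = 0.7374
Eligible share of unknowns → 0.7374 × 56 = 41.29
Denom → 132 + 41.29 = 173.29
RR4 = 69 / 173.29 = 0.3982

39.8%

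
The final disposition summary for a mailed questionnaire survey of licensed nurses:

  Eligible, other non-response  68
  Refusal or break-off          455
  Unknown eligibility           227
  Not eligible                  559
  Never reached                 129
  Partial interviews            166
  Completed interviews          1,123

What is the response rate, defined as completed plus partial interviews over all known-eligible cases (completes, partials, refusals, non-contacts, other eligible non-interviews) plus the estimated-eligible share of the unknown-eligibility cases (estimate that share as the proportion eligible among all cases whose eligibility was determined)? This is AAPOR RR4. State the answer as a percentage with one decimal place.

60.9%

Numerator = 1123 + 166 = 1289
Known eligible = 1123 + 166 + 455 + 129 + 68 = 1941
e = 1941 / (1941 + 559) = 1941 / 2500 = 0.7764
Estimated eligible among unknowns = 0.7764 × 227 = 176.24
Denominator = 1941 + 176.24 = 2117.24
RR4 = 1289 / 2117.24 = 0.6088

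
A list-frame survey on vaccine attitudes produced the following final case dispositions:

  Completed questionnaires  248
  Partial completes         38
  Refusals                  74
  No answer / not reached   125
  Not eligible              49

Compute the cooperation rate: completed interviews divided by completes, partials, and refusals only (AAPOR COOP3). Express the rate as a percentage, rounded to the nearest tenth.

Numerator → 248
Base → 248 + 38 + 74 = 360
COOP3 = 248 / 360 = 0.6889

68.9%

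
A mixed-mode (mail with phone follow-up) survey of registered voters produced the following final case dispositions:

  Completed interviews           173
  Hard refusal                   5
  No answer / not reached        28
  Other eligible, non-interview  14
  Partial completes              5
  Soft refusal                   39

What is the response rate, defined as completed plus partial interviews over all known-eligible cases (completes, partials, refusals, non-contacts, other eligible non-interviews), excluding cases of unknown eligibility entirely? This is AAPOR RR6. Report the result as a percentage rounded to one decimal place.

Refusal or break-off = 5 + 39 = 44
Numerator → 173 + 5 = 178
Denominator → 173 + 5 + 44 + 28 + 14 = 264
RR6 = 178 / 264 = 0.6742

67.4%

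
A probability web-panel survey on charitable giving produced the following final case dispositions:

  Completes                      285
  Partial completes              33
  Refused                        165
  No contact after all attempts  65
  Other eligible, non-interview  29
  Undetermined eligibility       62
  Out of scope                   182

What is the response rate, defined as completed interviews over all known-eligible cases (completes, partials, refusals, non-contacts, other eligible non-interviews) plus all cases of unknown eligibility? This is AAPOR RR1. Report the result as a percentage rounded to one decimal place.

44.6%

Top: 285
Denominator: 285 + 33 + 165 + 65 + 29 + 62 = 639
RR1 = 285 / 639 = 0.4460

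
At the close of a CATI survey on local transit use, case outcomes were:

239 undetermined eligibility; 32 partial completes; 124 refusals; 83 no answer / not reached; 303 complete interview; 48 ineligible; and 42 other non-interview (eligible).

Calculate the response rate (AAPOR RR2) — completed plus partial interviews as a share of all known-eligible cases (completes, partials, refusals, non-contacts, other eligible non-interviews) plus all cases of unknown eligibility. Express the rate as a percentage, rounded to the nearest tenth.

40.7%

Num → 303 + 32 = 335
Denom → 303 + 32 + 124 + 83 + 42 + 239 = 823
RR2 = 335 / 823 = 0.4070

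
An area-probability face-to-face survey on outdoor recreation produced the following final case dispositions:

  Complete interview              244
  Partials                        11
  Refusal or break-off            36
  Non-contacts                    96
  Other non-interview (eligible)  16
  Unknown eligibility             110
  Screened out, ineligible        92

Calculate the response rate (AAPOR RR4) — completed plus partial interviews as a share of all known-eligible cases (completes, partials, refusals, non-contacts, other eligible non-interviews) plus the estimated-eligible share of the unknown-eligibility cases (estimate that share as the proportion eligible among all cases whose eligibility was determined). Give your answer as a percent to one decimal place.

Num → 244 + 11 = 255
Known eligible → 244 + 11 + 36 + 96 + 16 = 403
e = 403 / (403 + 92) = 403 / 495 = 0.8141
Estimated eligible among unknowns → 0.8141 × 110 = 89.55
Denom → 403 + 89.55 = 492.55
RR4 = 255 / 492.55 = 0.5177

51.8%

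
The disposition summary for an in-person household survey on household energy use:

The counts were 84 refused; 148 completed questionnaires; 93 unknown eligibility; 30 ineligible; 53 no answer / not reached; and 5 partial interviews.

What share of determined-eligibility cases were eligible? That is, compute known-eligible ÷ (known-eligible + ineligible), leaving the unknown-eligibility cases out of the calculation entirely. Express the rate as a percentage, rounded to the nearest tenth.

90.6%

Determined eligible: 148 + 5 + 84 + 53 = 290
e = 290 / (290 + 30) = 290 / 320 = 0.9062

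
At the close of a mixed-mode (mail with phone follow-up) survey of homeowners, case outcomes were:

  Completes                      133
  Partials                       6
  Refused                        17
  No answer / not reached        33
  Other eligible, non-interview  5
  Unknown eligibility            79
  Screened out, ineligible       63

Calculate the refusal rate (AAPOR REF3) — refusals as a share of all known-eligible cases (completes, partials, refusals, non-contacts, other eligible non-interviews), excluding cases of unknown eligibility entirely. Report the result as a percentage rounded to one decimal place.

8.8%

Num: 17
Denominator: 133 + 6 + 17 + 33 + 5 = 194
REF3 = 17 / 194 = 0.0876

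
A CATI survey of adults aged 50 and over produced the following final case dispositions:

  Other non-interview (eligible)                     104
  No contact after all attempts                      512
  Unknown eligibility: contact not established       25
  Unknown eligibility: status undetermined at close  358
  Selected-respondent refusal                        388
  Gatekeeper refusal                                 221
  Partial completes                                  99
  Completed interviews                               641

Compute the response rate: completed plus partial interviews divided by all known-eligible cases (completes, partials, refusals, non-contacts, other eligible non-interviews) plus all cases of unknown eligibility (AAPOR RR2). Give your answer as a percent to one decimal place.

Declined to participate = 221 + 388 = 609
Unknown eligibility = 25 + 358 = 383
Num = 641 + 99 = 740
Denom = 641 + 99 + 609 + 512 + 104 + 383 = 2348
RR2 = 740 / 2348 = 0.3152

31.5%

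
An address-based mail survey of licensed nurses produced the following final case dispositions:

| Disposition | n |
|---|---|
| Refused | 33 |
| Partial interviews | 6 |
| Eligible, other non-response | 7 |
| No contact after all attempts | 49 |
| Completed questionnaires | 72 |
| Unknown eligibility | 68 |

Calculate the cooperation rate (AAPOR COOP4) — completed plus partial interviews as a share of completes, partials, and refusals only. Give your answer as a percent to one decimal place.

Num = 72 + 6 = 78
Denominator = 72 + 6 + 33 = 111
COOP4 = 78 / 111 = 0.7027

70.3%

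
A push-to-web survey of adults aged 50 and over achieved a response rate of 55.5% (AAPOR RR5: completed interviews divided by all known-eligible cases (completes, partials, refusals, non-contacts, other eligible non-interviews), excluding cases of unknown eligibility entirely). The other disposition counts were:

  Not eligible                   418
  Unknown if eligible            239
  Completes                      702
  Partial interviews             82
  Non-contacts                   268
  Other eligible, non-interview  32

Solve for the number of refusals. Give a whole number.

181

RR5 = 702 / D = 0.555
D = 702 / 0.555 = 1264.9
Other denominator terms total 1084
refusals = 1264.9 − 1084 ≈ 181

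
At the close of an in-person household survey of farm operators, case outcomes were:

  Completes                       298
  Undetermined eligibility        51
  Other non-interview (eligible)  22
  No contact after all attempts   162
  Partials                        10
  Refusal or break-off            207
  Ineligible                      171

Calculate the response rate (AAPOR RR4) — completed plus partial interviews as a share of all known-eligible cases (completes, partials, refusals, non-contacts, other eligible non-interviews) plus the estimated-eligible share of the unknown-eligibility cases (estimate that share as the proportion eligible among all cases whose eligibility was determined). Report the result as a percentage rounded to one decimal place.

41.6%

Num → 298 + 10 = 308
Known eligible → 298 + 10 + 207 + 162 + 22 = 699
e = 699 / (699 + 171) = 699 / 870 = 0.8034
e × U → 0.8034 × 51 = 40.97
Denom → 699 + 40.97 = 739.97
RR4 = 308 / 739.97 = 0.4162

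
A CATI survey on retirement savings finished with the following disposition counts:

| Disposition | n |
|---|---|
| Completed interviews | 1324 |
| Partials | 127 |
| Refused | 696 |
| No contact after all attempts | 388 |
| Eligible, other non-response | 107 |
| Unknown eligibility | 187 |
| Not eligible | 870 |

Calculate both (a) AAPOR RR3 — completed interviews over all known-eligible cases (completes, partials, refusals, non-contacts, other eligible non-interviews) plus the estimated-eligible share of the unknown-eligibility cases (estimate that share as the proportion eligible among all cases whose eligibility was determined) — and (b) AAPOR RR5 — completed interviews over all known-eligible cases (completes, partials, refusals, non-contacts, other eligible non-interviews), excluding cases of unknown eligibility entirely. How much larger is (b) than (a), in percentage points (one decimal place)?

Num → 1324
Known eligible → 1324 + 127 + 696 + 388 + 107 = 2642
e = 2642 / (2642 + 870) = 2642 / 3512 = 0.7523
Eligible share of unknowns → 0.7523 × 187 = 140.68
Denom → 2642 + 140.68 = 2782.68
RR3 = 1324 / 2782.68 = 0.4758
Denom → 1324 + 127 + 696 + 388 + 107 = 2642
RR5 = 1324 / 2642 = 0.5011
Difference = 50.11 − 47.58 = 2.53 percentage points

2.5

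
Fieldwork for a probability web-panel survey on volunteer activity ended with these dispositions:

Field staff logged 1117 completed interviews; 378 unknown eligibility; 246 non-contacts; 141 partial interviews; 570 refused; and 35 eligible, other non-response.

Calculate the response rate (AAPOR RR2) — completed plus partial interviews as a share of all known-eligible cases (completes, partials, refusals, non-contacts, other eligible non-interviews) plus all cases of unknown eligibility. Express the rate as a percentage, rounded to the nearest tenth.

Numerator = 1117 + 141 = 1258
Denominator = 1117 + 141 + 570 + 246 + 35 + 378 = 2487
RR2 = 1258 / 2487 = 0.5058

50.6%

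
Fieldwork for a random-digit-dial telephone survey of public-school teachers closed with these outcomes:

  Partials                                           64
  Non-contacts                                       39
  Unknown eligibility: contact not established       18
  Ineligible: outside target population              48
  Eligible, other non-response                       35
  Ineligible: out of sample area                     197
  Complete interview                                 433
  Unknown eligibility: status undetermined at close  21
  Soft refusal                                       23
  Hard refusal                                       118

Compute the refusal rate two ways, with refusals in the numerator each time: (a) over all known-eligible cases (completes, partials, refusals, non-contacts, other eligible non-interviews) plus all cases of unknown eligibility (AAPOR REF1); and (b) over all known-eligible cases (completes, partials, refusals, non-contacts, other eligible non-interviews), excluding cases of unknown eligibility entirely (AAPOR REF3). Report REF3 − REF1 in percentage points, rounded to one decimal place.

1.0

Declined to participate = 118 + 23 = 141
Unknown if eligible = 18 + 21 = 39
Out of scope = 48 + 197 = 245
Num = 141
Denom = 433 + 64 + 141 + 39 + 35 + 39 = 751
REF1 = 141 / 751 = 0.1877
Denom = 433 + 64 + 141 + 39 + 35 = 712
REF3 = 141 / 712 = 0.1980
Difference = 19.80 − 18.77 = 1.03 percentage points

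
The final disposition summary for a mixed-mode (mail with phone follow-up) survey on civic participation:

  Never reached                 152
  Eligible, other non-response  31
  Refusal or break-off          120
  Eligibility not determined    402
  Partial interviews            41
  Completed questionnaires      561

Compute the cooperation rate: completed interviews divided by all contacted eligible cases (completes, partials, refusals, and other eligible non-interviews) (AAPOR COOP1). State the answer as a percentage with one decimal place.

Top → 561
Base → 561 + 41 + 120 + 31 = 753
COOP1 = 561 / 753 = 0.7450

74.5%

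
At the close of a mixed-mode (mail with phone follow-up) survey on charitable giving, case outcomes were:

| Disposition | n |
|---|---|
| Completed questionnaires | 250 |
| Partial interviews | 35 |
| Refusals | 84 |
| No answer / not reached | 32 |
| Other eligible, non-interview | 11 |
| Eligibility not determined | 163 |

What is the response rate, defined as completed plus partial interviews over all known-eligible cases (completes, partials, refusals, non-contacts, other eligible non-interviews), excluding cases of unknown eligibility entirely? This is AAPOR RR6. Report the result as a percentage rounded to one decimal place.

Numerator: 250 + 35 = 285
Denom: 250 + 35 + 84 + 32 + 11 = 412
RR6 = 285 / 412 = 0.6917

69.2%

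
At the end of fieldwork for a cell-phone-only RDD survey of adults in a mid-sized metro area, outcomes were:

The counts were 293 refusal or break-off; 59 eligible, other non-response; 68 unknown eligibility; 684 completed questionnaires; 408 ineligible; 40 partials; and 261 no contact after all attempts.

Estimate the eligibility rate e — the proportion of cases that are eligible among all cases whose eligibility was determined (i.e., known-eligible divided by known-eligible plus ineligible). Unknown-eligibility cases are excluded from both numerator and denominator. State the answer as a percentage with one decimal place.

76.6%

Known eligible = 684 + 40 + 293 + 261 + 59 = 1337
e = 1337 / (1337 + 408) = 1337 / 1745 = 0.7662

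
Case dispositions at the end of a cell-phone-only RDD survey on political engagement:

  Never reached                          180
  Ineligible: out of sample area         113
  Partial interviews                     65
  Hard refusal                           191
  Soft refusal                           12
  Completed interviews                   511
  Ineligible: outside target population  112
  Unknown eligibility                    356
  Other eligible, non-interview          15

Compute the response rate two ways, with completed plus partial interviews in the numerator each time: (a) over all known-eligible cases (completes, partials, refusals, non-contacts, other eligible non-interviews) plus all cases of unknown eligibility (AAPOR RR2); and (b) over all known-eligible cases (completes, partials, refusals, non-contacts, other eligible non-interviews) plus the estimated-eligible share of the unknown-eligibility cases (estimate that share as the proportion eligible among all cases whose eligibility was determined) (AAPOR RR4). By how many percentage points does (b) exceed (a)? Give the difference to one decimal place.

Refusals = 191 + 12 = 203
Ineligible = 112 + 113 = 225
Top: 511 + 65 = 576
Base: 511 + 65 + 203 + 180 + 15 + 356 = 1330
RR2 = 576 / 1330 = 0.4331
Known eligible: 511 + 65 + 203 + 180 + 15 = 974
e = 974 / (974 + 225) = 974 / 1199 = 0.8123
Eligible share of unknowns: 0.8123 × 356 = 289.18
Base: 974 + 289.18 = 1263.18
RR4 = 576 / 1263.18 = 0.4560
Difference = 45.60 − 43.31 = 2.29 percentage points

2.3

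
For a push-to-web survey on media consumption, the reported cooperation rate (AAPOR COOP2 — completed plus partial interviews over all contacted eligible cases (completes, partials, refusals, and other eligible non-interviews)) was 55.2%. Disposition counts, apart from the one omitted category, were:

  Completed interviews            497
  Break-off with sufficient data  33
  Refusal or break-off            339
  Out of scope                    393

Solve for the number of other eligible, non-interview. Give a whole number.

91

Num → 497 + 33 = 530
COOP2 = 530 / D = 0.552
D = 530 / 0.552 = 960.1
Other denominator terms total 869
other eligible, non-interview = 960.1 − 869 ≈ 91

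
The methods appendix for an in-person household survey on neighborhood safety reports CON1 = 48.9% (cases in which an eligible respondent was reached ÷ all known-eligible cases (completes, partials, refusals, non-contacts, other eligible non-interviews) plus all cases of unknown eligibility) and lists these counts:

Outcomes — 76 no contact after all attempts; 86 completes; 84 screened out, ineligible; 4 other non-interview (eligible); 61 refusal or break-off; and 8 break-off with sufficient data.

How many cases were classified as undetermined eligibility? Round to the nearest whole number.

90

Numerator: 86 + 8 + 61 + 4 = 159
CON1 = 159 / D = 0.489
D = 159 / 0.489 = 325.2
Remaining denominator categories sum to 235
undetermined eligibility = 325.2 − 235 ≈ 90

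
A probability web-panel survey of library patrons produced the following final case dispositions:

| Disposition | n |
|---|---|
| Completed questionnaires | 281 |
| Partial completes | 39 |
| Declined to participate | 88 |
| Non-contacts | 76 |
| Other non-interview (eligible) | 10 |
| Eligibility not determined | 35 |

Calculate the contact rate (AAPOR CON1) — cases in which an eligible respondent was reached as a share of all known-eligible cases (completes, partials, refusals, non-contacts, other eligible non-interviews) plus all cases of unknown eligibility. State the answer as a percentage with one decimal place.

Num: 281 + 39 + 88 + 10 = 418
Denom: 281 + 39 + 88 + 76 + 10 + 35 = 529
CON1 = 418 / 529 = 0.7902

79.0%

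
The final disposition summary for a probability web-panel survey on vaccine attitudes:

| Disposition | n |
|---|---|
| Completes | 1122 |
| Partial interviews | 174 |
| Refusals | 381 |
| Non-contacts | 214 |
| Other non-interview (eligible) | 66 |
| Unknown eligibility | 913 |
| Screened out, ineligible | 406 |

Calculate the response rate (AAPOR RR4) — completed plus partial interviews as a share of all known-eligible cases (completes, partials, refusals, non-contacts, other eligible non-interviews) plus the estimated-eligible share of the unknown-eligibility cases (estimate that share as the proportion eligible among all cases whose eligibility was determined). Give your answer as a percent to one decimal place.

Num = 1122 + 174 = 1296
Eligible (known) = 1122 + 174 + 381 + 214 + 66 = 1957
e = 1957 / (1957 + 406) = 1957 / 2363 = 0.8282
Estimated eligible among unknowns = 0.8282 × 913 = 756.15
Base = 1957 + 756.15 = 2713.15
RR4 = 1296 / 2713.15 = 0.4777

47.8%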